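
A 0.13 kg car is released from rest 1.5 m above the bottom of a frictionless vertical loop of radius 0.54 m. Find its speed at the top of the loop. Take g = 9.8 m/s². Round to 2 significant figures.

Energy conservation: mgh = ½mv_top² + mg(2r)
v_top² = 2g(h − 2r) = 2(9.8)(1.5 − 1.080) = 8.232
v_top = 2.869 m/s

v = 2.9 m/s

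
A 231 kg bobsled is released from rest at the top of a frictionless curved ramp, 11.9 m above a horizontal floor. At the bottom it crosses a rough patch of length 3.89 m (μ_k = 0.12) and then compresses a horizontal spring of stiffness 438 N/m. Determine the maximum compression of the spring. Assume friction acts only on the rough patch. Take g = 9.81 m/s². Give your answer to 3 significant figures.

x = 10.9 m

Initial energy: E₁ = mgh = (231)(9.81)(11.9) = 26967 J
Friction removes W_f = μ_k mg d = (0.12)(231)(9.81)(3.89) = 1058 J
Energy reaching the spring: E = 26967 − 1058 = 25909 J
At max compression ½kx² = E ⇒ x = √(2E/k) = √(2 × 25909/438) = 10.88 m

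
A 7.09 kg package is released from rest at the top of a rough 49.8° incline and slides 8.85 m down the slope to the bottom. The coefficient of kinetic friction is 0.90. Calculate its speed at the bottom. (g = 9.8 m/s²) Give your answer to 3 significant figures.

Energy: mgh = ½mv² + W_f, with h = L sinθ and W_f = μ_k (mg cosθ) L
mgh = mgL sinθ = (7.09)(9.8)(8.85)sin49.8° = 469.67 J
W_f = μ_k mg cosθ · L = (0.90)(7.09)(9.8)cos49.8°·8.85 = 357.2 J
½mv² = 469.67 − 357.2 = 112.46 J
v = √(2 × 112.46/7.09) = 5.632 m/s

v = 5.63 m/s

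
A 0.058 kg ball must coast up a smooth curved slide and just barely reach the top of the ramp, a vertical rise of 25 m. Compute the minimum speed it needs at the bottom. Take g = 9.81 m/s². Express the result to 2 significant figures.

v = 22 m/s

At the top it is momentarily at rest, so all KE converts to PE: ½mv² = mgh
v = √(2gh) = √(2 × 9.81 × 25) = 22.15 m/s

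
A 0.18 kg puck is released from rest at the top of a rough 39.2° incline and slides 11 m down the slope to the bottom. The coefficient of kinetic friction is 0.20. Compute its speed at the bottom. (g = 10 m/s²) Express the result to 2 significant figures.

Taking the bottom as reference, mgh = ½mv² + μ_k N L with h = L sinθ, N = mg cosθ:
mgh = mgL sinθ = (0.18)(10)(11)sin39.2° = 12.514 J
W_f = μ_k mg cosθ · L = (0.20)(0.18)(10)cos39.2°·11 = 3.069 J
½mv² = 12.514 − 3.069 = 9.4454 J
v = √(2 × 9.4454/0.18) = 10.24 m/s

v = 10 m/s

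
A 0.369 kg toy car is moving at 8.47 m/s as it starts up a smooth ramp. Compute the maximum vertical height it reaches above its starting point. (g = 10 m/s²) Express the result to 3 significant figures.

By energy conservation, ½mv² = mgh
h = v²/(2g) = 8.47²/(2 × 10) = 3.587 m

h = 3.59 m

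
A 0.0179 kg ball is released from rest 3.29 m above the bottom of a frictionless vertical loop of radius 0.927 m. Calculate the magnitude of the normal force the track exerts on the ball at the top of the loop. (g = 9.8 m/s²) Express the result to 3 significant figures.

N = 0.368 N

Energy from release to top (height 2r): mgh = ½mv_top² + mg(2r)
v_top² = 2g(h − 2r) = 2(9.8)(3.29 − 1.854) = 28.146 m²/s²
At the top, both N and weight point toward the centre: N + mg = mv_top²/r
N = m(v_top²/r − g) = 0.0179(28.146/0.927 − 9.8) = 0.3681 N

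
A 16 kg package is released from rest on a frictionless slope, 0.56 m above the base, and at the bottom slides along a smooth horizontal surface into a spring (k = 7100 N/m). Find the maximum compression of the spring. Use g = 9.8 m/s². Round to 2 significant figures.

At max compression the package is momentarily at rest: mgh = ½kx²
x = √(2mgh/k) = √(2 × 16 × 9.8 × 0.56 / 7100) = 0.1573 m

x = 0.16 m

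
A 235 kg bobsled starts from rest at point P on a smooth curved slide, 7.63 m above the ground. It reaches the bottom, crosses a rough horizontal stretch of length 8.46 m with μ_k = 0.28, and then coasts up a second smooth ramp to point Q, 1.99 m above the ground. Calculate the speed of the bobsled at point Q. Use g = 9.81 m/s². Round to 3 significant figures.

Energy at P: mgh₁ = (235)(9.81)(7.63) = 17590 J
Friction loss: W_f = μ_k mg d = 5461 J
At Q: ½mv² + mgh₂ = mgh₁ − W_f
½mv² = 17590 − 5461 − 4587.6 = 7541.3 J
v = √(2 × 7541.3/235) = 8.011 m/s

v = 8.01 m/s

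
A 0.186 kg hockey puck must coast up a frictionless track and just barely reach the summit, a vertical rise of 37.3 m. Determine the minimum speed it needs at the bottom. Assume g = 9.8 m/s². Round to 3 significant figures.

At the top it is momentarily at rest, so all KE converts to PE: ½mv² = mgh
v = √(2gh) = √(2 × 9.8 × 37.3) = 27.04 m/s

v = 27.0 m/s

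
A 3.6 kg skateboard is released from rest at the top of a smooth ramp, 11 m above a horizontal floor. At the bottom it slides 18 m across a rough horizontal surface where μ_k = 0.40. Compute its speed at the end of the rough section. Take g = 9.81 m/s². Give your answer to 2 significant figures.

v = 8.6 m/s

Energy at the top = energy at the end + work done against friction:
mgh = ½mv² + μ_k m g d
W_f = μ_k mg d = (0.40)(3.6)(9.81)(18) = 254.3 J
½mv² = mgh − W_f = 388.48 − 254.3 = 134.20 J
v = √(2 × 134.20/3.6) = 8.635 m/s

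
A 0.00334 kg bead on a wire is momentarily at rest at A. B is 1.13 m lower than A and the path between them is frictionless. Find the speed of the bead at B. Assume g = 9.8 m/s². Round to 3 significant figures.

v = 4.71 m/s

Equating total energy at the two states: mgh = ½mv²
v = √(2gh) = √(2 × 9.8 × 1.13) = √22.148 = 4.706 m/s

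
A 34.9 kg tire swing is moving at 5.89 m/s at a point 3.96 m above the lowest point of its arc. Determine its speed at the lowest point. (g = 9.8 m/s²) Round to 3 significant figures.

Mechanical energy is conserved (no friction): ½mv₀² + mgh = ½mv²
v² = v₀² + 2gh = (5.89)² + 2(9.8)(3.96) = 112.31
v = √112.31 = 10.60 m/s

v = 10.6 m/s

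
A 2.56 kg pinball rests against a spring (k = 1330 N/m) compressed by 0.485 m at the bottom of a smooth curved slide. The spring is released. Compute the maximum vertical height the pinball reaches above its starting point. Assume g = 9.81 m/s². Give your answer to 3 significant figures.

Energy conservation from release to the highest point: ½kx² = mgh
h = kx²/(2mg) = (1330)(0.485)²/(2 × 2.56 × 9.81) = 6.229 m

h = 6.23 m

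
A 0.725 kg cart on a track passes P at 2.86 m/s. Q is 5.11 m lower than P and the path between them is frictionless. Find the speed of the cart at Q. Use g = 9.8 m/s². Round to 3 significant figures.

Energy conservation between the two points: ½mv₀² + mgh = ½mv²
v² = v₀² + 2gh = (2.86)² + 2(9.8)(5.11) = 108.34
v = √108.34 = 10.41 m/s

v = 10.4 m/s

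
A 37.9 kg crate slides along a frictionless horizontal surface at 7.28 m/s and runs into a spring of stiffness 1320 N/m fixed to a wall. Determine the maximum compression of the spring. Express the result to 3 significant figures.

x = 1.23 m

At max compression the crate is momentarily at rest: ½mv² = ½kx²
x = v√(m/k) = 7.28 × √(37.9/1320) = 1.234 m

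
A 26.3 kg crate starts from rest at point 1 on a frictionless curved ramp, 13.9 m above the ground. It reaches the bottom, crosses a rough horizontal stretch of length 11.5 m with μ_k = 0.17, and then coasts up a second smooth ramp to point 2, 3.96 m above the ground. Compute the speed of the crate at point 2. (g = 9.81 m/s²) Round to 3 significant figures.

v = 12.5 m/s

Energy at 1: mgh₁ = (26.3)(9.81)(13.9) = 3586.2 J
Friction loss: W_f = μ_k mg d = 504.4 J
At 2: ½mv² + mgh₂ = mgh₁ − W_f
½mv² = 3586.2 − 504.4 − 1021.7 = 2060.2 J
v = √(2 × 2060.2/26.3) = 12.52 m/s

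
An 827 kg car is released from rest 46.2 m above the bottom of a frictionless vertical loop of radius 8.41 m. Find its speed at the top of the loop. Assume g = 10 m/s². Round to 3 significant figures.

Energy conservation: mgh = ½mv_top² + mg(2r)
v_top² = 2g(h − 2r) = 2(10)(46.2 − 16.82) = 587.6
v_top = 24.24 m/s

v = 24.2 m/s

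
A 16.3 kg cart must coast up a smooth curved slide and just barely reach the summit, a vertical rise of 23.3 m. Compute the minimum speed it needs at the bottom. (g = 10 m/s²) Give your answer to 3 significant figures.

At the top it is momentarily at rest, so all KE converts to PE: ½mv² = mgh
v = √(2gh) = √(2 × 10 × 23.3) = 21.59 m/s

v = 21.6 m/s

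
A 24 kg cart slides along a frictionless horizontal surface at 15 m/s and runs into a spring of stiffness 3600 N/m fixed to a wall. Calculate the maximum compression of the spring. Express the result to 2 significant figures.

x = 1.2 m

At max compression the cart is momentarily at rest: ½mv² = ½kx²
x = v√(m/k) = 15 × √(24/3600) = 1.225 m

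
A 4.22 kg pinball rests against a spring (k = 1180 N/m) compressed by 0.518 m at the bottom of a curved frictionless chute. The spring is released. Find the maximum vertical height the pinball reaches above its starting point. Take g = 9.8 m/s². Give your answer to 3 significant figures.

All spring PE becomes gravitational PE at the highest point: ½kx² = mgh
h = kx²/(2mg) = (1180)(0.518)²/(2 × 4.22 × 9.8) = 3.828 m

h = 3.83 m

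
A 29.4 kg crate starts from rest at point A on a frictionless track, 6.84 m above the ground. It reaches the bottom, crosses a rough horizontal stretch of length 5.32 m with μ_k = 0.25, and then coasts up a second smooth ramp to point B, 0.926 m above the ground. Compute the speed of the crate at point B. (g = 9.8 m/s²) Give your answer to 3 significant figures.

v = 9.48 m/s

Energy at A: mgh₁ = (29.4)(9.8)(6.84) = 1970.7 J
Friction loss: W_f = μ_k mg d = 383.2 J
At B: ½mv² + mgh₂ = mgh₁ − W_f
½mv² = 1970.7 − 383.2 − 266.80 = 1320.7 J
v = √(2 × 1320.7/29.4) = 9.479 m/s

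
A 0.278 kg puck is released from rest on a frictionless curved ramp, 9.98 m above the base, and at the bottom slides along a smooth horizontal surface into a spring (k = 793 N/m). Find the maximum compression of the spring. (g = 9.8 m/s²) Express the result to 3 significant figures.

x = 0.262 m

Energy conservation (no friction) from release to max compression: mgh = ½kx²
x = √(2mgh/k) = √(2 × 0.278 × 9.8 × 9.98 / 793) = 0.2619 m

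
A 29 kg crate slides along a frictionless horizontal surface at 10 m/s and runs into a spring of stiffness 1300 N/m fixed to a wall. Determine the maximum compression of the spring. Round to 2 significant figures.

x = 1.5 m

At max compression the crate is momentarily at rest: ½mv² = ½kx²
x = v√(m/k) = 10 × √(29/1300) = 1.494 m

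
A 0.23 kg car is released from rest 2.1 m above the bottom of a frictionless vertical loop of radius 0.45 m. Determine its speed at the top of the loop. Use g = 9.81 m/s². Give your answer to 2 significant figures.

v = 4.9 m/s

Energy conservation: mgh = ½mv_top² + mg(2r)
v_top² = 2g(h − 2r) = 2(9.81)(2.1 − 0.9000) = 23.54
v_top = 4.852 m/s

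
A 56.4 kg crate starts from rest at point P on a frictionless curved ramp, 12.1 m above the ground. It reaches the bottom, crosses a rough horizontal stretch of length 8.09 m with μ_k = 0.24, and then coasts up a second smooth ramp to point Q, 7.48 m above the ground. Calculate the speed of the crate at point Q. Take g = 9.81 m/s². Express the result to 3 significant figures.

Energy at P: mgh₁ = (56.4)(9.81)(12.1) = 6694.7 J
Friction loss: W_f = μ_k mg d = 1074 J
At Q: ½mv² + mgh₂ = mgh₁ − W_f
½mv² = 6694.7 − 1074 − 4138.6 = 1481.9 J
v = √(2 × 1481.9/56.4) = 7.249 m/s

v = 7.25 m/s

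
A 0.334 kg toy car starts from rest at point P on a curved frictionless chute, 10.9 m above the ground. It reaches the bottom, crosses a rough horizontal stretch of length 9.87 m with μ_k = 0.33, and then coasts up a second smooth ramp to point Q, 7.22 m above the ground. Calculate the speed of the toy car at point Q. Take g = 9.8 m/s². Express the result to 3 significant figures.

v = 2.88 m/s

Energy at P: mgh₁ = (0.334)(9.8)(10.9) = 35.678 J
Friction loss: W_f = μ_k mg d = 10.66 J
At Q: ½mv² + mgh₂ = mgh₁ − W_f
½mv² = 35.678 − 10.66 − 23.633 = 1.3842 J
v = √(2 × 1.3842/0.334) = 2.879 m/s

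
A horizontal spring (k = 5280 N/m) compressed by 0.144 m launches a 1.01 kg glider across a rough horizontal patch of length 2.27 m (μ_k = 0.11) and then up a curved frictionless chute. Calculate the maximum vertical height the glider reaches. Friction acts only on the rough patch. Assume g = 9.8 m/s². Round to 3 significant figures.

Spring energy: E₀ = ½kx² = ½(5280)(0.144)² = 54.743 J
Friction: W_f = μ_k mg d = (0.11)(1.01)(9.8)(2.27) = 2.472 J
Energy at base of ramp: E = 54.743 − 2.472 = 52.272 J
At max height all remaining energy is PE: mgh = E ⇒ h = E/(mg) = 52.272/(1.01 × 9.8) = 5.281 m

h = 5.28 m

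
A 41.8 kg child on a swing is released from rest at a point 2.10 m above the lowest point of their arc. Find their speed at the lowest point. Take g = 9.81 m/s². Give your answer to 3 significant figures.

Energy conservation between the two points: mgh = ½mv²
v = √(2gh) = √(2 × 9.81 × 2.10) = √41.202 = 6.419 m/s

v = 6.42 m/s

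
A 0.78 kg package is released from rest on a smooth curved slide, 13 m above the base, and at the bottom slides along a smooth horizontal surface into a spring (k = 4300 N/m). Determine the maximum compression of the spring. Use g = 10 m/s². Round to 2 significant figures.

x = 0.22 m

At max compression the package is momentarily at rest: mgh = ½kx²
x = √(2mgh/k) = √(2 × 0.78 × 10 × 13 / 4300) = 0.2172 m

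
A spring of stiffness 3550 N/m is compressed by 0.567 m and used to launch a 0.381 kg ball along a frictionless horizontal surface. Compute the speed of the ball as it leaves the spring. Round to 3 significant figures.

Spring PE converts entirely to kinetic energy: ½kx² = ½mv²
v = x√(k/m) = 0.567 × √(3550/0.381) = 54.73 m/s

v = 54.7 m/s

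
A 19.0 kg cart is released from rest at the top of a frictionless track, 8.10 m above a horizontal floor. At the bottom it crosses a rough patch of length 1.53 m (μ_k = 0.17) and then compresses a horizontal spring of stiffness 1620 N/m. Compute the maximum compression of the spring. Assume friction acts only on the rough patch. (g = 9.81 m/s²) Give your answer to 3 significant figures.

x = 1.34 m

Initial energy: E₁ = mgh = (19.0)(9.81)(8.10) = 1509.8 J
Friction removes W_f = μ_k mg d = (0.17)(19.0)(9.81)(1.53) = 48.48 J
Energy reaching the spring: E = 1509.8 − 48.48 = 1461.3 J
At max compression ½kx² = E ⇒ x = √(2E/k) = √(2 × 1461.3/1620) = 1.343 m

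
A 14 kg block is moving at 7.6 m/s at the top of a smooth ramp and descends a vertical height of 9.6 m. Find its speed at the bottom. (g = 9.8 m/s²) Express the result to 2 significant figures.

By conservation of mechanical energy, ½mv₀² + mgh = ½mv²
The mass cancels from both sides.
v² = v₀² + 2gh = (7.6)² + 2(9.8)(9.6) = 245.92
v = √245.92 = 15.68 m/s

v = 16 m/s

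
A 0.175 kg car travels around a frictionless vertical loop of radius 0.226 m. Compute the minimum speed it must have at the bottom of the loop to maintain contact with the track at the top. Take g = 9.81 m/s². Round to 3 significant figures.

v = 3.33 m/s

At the top: mg = mv_top²/r ⇒ v_top² = gr = 2.217 m²/s²
Energy from bottom to top (height 2r): ½mv_bot² = ½mv_top² + mg(2r)
v_bot² = gr + 4gr = 5gr = 11.09
v_bot = √(5gr) = 3.329 m/s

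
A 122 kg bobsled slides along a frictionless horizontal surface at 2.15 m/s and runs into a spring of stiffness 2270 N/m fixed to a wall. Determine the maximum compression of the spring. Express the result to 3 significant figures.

Conservation of energy between contact and max compression: ½mv² = ½kx²
x = v√(m/k) = 2.15 × √(122/2270) = 0.4984 m

x = 0.498 m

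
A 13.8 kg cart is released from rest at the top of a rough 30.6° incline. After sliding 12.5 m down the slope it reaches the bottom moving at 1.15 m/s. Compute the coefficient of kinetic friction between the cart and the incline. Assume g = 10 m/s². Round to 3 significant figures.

μ_k = 0.585

The energy dissipated by friction is the PE lost minus the KE gained:
mgL sinθ = 878.10 J; ½mv² = 9.1252 J
W_f = 878.10 − 9.1252 = 869.0 J
μ_k = W_f/(mg cosθ · L) = 869.0/(118.8 × 12.5) = 0.5853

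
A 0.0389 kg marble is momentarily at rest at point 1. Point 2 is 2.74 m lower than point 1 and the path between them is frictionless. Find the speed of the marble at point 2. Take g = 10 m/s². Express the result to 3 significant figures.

By conservation of mechanical energy, mgh = ½mv²
v = √(2gh) = √(2 × 10 × 2.74) = √54.800 = 7.403 m/s

v = 7.40 m/s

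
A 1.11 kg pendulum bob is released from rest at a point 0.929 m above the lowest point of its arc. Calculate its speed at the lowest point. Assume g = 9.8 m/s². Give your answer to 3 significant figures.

By conservation of mechanical energy, mgh = ½mv²
v = √(2gh) = √(2 × 9.8 × 0.929) = √18.208 = 4.267 m/s

v = 4.27 m/s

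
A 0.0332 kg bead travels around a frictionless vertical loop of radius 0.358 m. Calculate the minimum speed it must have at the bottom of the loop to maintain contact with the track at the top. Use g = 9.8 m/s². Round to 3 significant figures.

v = 4.19 m/s

At the top: mg = mv_top²/r ⇒ v_top² = gr = 3.508 m²/s²
Energy from bottom to top (height 2r): ½mv_bot² = ½mv_top² + mg(2r)
v_bot² = gr + 4gr = 5gr = 17.54
v_bot = √(5gr) = 4.188 m/s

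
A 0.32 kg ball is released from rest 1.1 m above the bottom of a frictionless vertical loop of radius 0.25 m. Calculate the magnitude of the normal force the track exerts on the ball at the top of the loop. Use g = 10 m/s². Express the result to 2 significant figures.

Energy from release to top (height 2r): mgh = ½mv_top² + mg(2r)
v_top² = 2g(h − 2r) = 2(10)(1.1 − 0.5000) = 12.000 m²/s²
At the top, both N and weight point toward the centre: N + mg = mv_top²/r
N = m(v_top²/r − g) = 0.32(12.000/0.25 − 10) = 12.16 N

N = 12 N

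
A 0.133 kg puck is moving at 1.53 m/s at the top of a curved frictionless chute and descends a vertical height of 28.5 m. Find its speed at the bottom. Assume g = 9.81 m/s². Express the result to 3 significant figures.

v = 23.7 m/s

Equating total energy at the two states: ½mv₀² + mgh = ½mv²
v² = v₀² + 2gh = (1.53)² + 2(9.81)(28.5) = 561.51
v = √561.51 = 23.70 m/s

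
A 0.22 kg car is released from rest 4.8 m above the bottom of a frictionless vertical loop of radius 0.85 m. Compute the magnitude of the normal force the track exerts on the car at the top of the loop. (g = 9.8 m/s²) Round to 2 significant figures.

N = 14 N

Energy from release to top (height 2r): mgh = ½mv_top² + mg(2r)
v_top² = 2g(h − 2r) = 2(9.8)(4.8 − 1.700) = 60.760 m²/s²
At the top, both N and weight point toward the centre: N + mg = mv_top²/r
N = m(v_top²/r − g) = 0.22(60.760/0.85 − 9.8) = 13.57 N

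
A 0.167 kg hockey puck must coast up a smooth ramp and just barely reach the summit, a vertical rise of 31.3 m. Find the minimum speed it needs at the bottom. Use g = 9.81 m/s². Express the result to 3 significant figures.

v = 24.8 m/s

At the top it is momentarily at rest, so all KE converts to PE: ½mv² = mgh
v = √(2gh) = √(2 × 9.81 × 31.3) = 24.78 m/s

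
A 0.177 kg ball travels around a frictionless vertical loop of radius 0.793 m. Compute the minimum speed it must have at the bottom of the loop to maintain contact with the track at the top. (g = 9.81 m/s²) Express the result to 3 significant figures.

At the top: mg = mv_top²/r ⇒ v_top² = gr = 7.779 m²/s²
Energy from bottom to top (height 2r): ½mv_bot² = ½mv_top² + mg(2r)
v_bot² = gr + 4gr = 5gr = 38.90
v_bot = √(5gr) = 6.237 m/s

v = 6.24 m/s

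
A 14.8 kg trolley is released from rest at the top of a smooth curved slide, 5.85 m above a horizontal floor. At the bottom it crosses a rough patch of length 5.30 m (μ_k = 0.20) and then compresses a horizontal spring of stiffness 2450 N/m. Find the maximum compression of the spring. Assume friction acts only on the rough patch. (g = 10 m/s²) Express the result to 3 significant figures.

Initial energy: E₁ = mgh = (14.8)(10)(5.85) = 865.80 J
Friction removes W_f = μ_k mg d = (0.20)(14.8)(10)(5.30) = 156.9 J
Energy reaching the spring: E = 865.80 − 156.9 = 708.92 J
At max compression ½kx² = E ⇒ x = √(2E/k) = √(2 × 708.92/2450) = 0.7607 m

x = 0.761 m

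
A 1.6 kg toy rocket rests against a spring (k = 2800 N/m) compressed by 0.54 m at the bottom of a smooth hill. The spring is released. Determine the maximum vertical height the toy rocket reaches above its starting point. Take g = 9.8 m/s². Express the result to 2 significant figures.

h = 26 m

Energy conservation from release to the highest point: ½kx² = mgh
h = kx²/(2mg) = (2800)(0.54)²/(2 × 1.6 × 9.8) = 26.04 m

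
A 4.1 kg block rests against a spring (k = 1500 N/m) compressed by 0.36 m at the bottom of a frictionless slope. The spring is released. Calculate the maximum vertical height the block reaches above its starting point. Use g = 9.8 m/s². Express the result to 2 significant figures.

h = 2.4 m

All spring PE becomes gravitational PE at the highest point: ½kx² = mgh
h = kx²/(2mg) = (1500)(0.36)²/(2 × 4.1 × 9.8) = 2.419 m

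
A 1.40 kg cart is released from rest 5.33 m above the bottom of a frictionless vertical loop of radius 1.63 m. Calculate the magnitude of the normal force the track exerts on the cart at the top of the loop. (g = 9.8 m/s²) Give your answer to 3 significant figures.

Energy from release to top (height 2r): mgh = ½mv_top² + mg(2r)
v_top² = 2g(h − 2r) = 2(9.8)(5.33 − 3.260) = 40.572 m²/s²
At the top, both N and weight point toward the centre: N + mg = mv_top²/r
N = m(v_top²/r − g) = 1.40(40.572/1.63 − 9.8) = 21.13 N

N = 21.1 N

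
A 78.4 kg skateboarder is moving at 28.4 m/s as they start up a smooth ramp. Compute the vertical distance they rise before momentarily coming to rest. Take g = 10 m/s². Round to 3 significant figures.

Setting KE at the bottom equal to PE gained: ½mv² = mgh
h = v²/(2g) = 28.4²/(2 × 10) = 40.33 m

h = 40.3 m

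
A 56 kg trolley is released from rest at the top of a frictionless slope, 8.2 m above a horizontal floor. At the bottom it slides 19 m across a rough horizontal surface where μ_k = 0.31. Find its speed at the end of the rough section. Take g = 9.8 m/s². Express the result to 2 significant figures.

Applying the work–energy principle:
mgh = ½mv² + μ_k m g d
W_f = μ_k mg d = (0.31)(56)(9.8)(19) = 3232 J
½mv² = mgh − W_f = 4500.2 − 3232 = 1267.7 J
v = √(2 × 1267.7/56) = 6.729 m/s

v = 6.7 m/s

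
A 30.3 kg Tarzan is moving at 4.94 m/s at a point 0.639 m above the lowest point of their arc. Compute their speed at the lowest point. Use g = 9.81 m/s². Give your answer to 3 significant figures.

Energy conservation between the two points: ½mv₀² + mgh = ½mv²
The mass cancels from both sides.
v² = v₀² + 2gh = (4.94)² + 2(9.81)(0.639) = 36.941
v = √36.941 = 6.078 m/s

v = 6.08 m/s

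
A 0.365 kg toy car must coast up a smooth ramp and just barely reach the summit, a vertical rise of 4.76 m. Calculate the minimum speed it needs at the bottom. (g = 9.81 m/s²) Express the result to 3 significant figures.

At the top it is momentarily at rest, so all KE converts to PE: ½mv² = mgh
v = √(2gh) = √(2 × 9.81 × 4.76) = 9.664 m/s

v = 9.66 m/s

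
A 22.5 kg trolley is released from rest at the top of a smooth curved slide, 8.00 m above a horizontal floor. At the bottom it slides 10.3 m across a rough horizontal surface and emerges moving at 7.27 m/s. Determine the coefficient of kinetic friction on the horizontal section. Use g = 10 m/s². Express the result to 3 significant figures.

Energy bookkeeping (friction removes W_f = μ_k N d):
mgh = ½mv² + μ_k m g d
mgh = 1800.0 J; ½mv² = 594.60 J
W_f = 1800.0 − 594.60 = 1205 J
μ_k = W_f/(mg·d) = 1205/(225.0 × 10.3) = 0.5201

μ_k = 0.520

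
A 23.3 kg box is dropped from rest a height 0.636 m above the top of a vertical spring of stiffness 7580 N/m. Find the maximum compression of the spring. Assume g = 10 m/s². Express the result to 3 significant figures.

x = 0.231 m

Let x be the compression. The total drop is H + x, and the box is instantaneously at rest at max compression, so energy conservation gives:
mg(H + x) = ½kx²
½(7580)x² − (23.3)(10)x − (23.3)(10)(0.636) = 0
3790x² − 233.0x − 148.2 = 0
x = [233.0 + √(54289 + 2.2465e+06)]/(2 × 3790) = 0.2309 m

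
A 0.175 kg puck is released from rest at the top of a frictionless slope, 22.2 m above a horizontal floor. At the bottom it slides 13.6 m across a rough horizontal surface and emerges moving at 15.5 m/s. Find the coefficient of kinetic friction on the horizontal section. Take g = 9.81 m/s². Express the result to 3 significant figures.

Energy at the top = energy at the end + work done against friction:
mgh = ½mv² + μ_k m g d
mgh = 38.112 J; ½mv² = 21.022 J
W_f = 38.112 − 21.022 = 17.09 J
μ_k = W_f/(mg·d) = 17.09/(1.717 × 13.6) = 0.7320

μ_k = 0.732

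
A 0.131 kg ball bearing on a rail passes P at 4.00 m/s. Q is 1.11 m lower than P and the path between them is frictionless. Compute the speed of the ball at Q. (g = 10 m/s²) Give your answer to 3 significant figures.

By conservation of mechanical energy, ½mv₀² + mgh = ½mv²
v² = v₀² + 2gh = (4.00)² + 2(10)(1.11) = 38.200
v = √38.200 = 6.181 m/s

v = 6.18 m/s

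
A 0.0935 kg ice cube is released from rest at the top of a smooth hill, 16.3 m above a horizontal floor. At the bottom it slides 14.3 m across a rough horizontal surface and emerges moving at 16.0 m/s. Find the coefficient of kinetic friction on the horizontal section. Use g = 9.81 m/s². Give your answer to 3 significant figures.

Energy at the top = energy at the end + work done against friction:
mgh = ½mv² + μ_k m g d
mgh = 14.951 J; ½mv² = 11.968 J
W_f = 14.951 − 11.968 = 2.983 J
μ_k = W_f/(mg·d) = 2.983/(0.9172 × 14.3) = 0.2274

μ_k = 0.227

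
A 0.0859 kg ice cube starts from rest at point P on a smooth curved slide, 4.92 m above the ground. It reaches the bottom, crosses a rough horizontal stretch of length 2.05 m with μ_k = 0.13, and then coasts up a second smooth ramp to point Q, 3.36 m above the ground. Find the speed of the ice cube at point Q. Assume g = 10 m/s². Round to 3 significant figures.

v = 5.09 m/s

Energy at P: mgh₁ = (0.0859)(10)(4.92) = 4.2263 J
Friction loss: W_f = μ_k mg d = 0.2289 J
At Q: ½mv² + mgh₂ = mgh₁ − W_f
½mv² = 4.2263 − 0.2289 − 2.8862 = 1.1111 J
v = √(2 × 1.1111/0.0859) = 5.086 m/s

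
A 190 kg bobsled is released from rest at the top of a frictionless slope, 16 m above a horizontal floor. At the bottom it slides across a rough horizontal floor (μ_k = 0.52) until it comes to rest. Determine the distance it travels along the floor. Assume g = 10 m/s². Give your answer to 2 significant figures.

d = 31 m

Energy bookkeeping (friction removes W_f = μ_k N d):
At rest all PE has been dissipated by friction: mgh = μ_k m g d
d = h/μ_k = 16/0.52 = 30.77 m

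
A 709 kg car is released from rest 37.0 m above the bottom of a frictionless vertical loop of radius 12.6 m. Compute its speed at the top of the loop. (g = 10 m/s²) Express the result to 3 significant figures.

v = 15.4 m/s

Energy conservation: mgh = ½mv_top² + mg(2r)
v_top² = 2g(h − 2r) = 2(10)(37.0 − 25.20) = 236.0
v_top = 15.36 m/s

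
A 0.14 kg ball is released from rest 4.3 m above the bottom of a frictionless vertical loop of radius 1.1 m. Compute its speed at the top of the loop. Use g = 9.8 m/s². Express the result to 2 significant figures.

v = 6.4 m/s

Energy conservation: mgh = ½mv_top² + mg(2r)
v_top² = 2g(h − 2r) = 2(9.8)(4.3 − 2.200) = 41.16
v_top = 6.416 m/s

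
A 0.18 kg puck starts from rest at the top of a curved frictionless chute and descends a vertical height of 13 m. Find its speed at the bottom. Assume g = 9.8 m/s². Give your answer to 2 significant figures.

Mechanical energy is conserved (no friction): mgh = ½mv²
v = √(2gh) = √(2 × 9.8 × 13) = √254.80 = 15.96 m/s

v = 16 m/s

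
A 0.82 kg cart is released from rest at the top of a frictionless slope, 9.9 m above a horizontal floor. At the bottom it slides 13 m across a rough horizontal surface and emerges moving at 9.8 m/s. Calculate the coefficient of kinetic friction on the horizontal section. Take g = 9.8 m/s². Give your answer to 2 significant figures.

Energy at the top = energy at the end + work done against friction:
mgh = ½mv² + μ_k m g d
mgh = 79.556 J; ½mv² = 39.376 J
W_f = 79.556 − 39.376 = 40.18 J
μ_k = W_f/(mg·d) = 40.18/(8.036 × 13) = 0.3846

μ_k = 0.38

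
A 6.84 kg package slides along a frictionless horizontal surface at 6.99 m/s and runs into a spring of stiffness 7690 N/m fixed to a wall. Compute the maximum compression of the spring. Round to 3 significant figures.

x = 0.208 m

Conservation of energy between contact and max compression: ½mv² = ½kx²
x = v√(m/k) = 6.99 × √(6.84/7690) = 0.2085 m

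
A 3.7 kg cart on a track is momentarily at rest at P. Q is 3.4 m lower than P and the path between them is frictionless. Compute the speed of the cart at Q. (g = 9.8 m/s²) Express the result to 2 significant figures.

v = 8.2 m/s

Equating total energy at the two states: mgh = ½mv²
v = √(2gh) = √(2 × 9.8 × 3.4) = √66.640 = 8.163 m/s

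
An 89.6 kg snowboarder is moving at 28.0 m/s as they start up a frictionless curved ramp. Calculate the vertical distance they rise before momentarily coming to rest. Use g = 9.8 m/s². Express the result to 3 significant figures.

h = 40.0 m

By energy conservation, ½mv² = mgh
h = v²/(2g) = 28.0²/(2 × 9.8) = 40.00 m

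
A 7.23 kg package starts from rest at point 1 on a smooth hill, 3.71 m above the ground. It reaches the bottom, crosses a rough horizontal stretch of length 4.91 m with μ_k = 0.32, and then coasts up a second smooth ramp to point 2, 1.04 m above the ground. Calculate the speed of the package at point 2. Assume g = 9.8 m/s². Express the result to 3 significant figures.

v = 4.64 m/s

Energy at 1: mgh₁ = (7.23)(9.8)(3.71) = 262.87 J
Friction loss: W_f = μ_k mg d = 111.3 J
At 2: ½mv² + mgh₂ = mgh₁ − W_f
½mv² = 262.87 − 111.3 − 73.688 = 77.854 J
v = √(2 × 77.854/7.23) = 4.641 m/s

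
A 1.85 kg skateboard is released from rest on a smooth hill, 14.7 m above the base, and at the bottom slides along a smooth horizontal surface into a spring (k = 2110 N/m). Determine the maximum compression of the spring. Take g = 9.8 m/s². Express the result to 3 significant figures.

x = 0.503 m

At max compression the skateboard is momentarily at rest: mgh = ½kx²
x = √(2mgh/k) = √(2 × 1.85 × 9.8 × 14.7 / 2110) = 0.5026 m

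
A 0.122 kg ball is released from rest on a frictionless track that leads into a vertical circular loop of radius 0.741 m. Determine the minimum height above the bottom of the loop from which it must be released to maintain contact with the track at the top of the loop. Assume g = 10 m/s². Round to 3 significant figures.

At the top, for minimum speed gravity alone supplies the centripetal force: mg = mv_top²/r ⇒ v_top² = gr = 7.410 m²/s²
Energy conservation from release height h to the top (height 2r): mgh = ½mv_top² + mg(2r)
h = v_top²/(2g) + 2r = r/2 + 2r = 5r/2 = 1.853 m

h = 1.85 m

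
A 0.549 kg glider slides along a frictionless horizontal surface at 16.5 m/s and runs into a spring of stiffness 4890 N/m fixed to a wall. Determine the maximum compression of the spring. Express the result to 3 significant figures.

At max compression the glider is momentarily at rest: ½mv² = ½kx²
x = v√(m/k) = 16.5 × √(0.549/4890) = 0.1748 m

x = 0.175 m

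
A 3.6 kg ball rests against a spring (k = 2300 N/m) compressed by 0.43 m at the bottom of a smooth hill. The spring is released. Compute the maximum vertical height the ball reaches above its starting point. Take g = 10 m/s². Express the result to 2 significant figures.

Energy conservation from release to the highest point: ½kx² = mgh
h = kx²/(2mg) = (2300)(0.43)²/(2 × 3.6 × 10) = 5.907 m

h = 5.9 m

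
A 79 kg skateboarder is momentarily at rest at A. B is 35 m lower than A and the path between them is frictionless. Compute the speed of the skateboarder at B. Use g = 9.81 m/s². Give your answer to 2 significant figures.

v = 26 m/s

Mechanical energy is conserved (no friction): mgh = ½mv²
v = √(2gh) = √(2 × 9.81 × 35) = √686.70 = 26.20 m/s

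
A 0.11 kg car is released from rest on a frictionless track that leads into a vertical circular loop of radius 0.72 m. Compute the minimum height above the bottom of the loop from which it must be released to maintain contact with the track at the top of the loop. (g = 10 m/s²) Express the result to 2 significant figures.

h = 1.8 m

At the top, for minimum speed gravity alone supplies the centripetal force: mg = mv_top²/r ⇒ v_top² = gr = 7.200 m²/s²
Energy conservation from release height h to the top (height 2r): mgh = ½mv_top² + mg(2r)
h = v_top²/(2g) + 2r = r/2 + 2r = 5r/2 = 1.800 m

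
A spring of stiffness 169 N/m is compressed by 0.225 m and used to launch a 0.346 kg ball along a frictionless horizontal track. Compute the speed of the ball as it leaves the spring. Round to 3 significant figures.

v = 4.97 m/s

The ball leaves the spring when the spring is at natural length, so ½kx² = ½mv²
v = x√(k/m) = 0.225 × √(169/0.346) = 4.973 m/s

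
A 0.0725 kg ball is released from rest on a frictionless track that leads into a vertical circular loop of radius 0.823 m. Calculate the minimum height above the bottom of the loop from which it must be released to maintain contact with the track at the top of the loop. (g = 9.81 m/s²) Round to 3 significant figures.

h = 2.06 m

At the top, for minimum speed gravity alone supplies the centripetal force: mg = mv_top²/r ⇒ v_top² = gr = 8.074 m²/s²
Energy conservation from release height h to the top (height 2r): mgh = ½mv_top² + mg(2r)
h = v_top²/(2g) + 2r = r/2 + 2r = 5r/2 = 2.058 m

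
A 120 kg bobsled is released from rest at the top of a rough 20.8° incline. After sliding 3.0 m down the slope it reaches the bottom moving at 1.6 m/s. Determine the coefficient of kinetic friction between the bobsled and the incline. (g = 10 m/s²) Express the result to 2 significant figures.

μ_k = 0.33

mgh = ½mv² + μ_k (mg cosθ) L, with h = L sinθ
mgL sinθ = 1278.4 J; ½mv² = 153.60 J
W_f = 1278.4 − 153.60 = 1125 J
μ_k = W_f/(mg cosθ · L) = 1125/(1122 × 3.0) = 0.3342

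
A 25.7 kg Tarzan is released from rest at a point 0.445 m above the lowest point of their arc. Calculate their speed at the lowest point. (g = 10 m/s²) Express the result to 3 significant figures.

v = 2.98 m/s

Mechanical energy is conserved (no friction): mgh = ½mv²
The mass cancels from both sides.
v = √(2gh) = √(2 × 10 × 0.445) = √8.9000 = 2.983 m/s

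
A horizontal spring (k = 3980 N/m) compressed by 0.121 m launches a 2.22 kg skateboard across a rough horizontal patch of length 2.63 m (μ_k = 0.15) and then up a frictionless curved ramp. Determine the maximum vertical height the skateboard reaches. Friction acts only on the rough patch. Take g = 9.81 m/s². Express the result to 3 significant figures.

h = 0.943 m

Spring energy: E₀ = ½kx² = ½(3980)(0.121)² = 29.136 J
Friction: W_f = μ_k mg d = (0.15)(2.22)(9.81)(2.63) = 8.591 J
Energy at base of ramp: E = 29.136 − 8.591 = 20.544 J
At max height all remaining energy is PE: mgh = E ⇒ h = E/(mg) = 20.544/(2.22 × 9.81) = 0.9433 m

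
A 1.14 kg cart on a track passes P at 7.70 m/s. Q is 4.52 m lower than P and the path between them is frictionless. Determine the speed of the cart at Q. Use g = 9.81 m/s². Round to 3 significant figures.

Mechanical energy is conserved (no friction): ½mv₀² + mgh = ½mv²
The mass cancels from both sides.
v² = v₀² + 2gh = (7.70)² + 2(9.81)(4.52) = 147.97
v = √147.97 = 12.16 m/s

v = 12.2 m/s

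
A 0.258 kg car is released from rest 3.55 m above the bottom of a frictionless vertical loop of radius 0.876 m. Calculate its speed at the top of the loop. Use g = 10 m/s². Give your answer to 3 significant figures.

v = 6.00 m/s

Energy conservation: mgh = ½mv_top² + mg(2r)
v_top² = 2g(h − 2r) = 2(10)(3.55 − 1.752) = 35.96
v_top = 5.997 m/s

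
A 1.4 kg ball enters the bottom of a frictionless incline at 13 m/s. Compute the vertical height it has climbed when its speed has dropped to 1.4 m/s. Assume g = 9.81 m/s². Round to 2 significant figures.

h = 8.5 m

Conservation of energy: ½mv₁² = ½mv₂² + mgh
h = (v₁² − v₂²)/(2g) = (13² − 1.4²)/(2 × 9.81) = 8.514 m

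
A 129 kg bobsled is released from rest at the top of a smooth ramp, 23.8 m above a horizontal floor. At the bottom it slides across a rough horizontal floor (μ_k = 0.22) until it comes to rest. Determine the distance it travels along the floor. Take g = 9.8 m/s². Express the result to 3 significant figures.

Applying the work–energy principle:
At rest all PE has been dissipated by friction: mgh = μ_k m g d
d = h/μ_k = 23.8/0.22 = 108.2 m

d = 108 m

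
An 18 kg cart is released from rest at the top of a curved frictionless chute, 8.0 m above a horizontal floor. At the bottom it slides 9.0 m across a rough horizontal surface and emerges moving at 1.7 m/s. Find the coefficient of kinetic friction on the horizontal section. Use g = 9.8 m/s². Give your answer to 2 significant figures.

μ_k = 0.87

Energy at the top = energy at the end + work done against friction:
mgh = ½mv² + μ_k m g d
mgh = 1411.2 J; ½mv² = 26.010 J
W_f = 1411.2 − 26.010 = 1385 J
μ_k = W_f/(mg·d) = 1385/(176.4 × 9.0) = 0.8725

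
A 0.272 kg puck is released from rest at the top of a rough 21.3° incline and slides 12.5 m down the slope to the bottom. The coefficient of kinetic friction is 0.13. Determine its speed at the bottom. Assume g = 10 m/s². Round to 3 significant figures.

v = 7.78 m/s

Work–energy: mg(L sinθ) − μ_k(mg cosθ)L = ½mv²
mgh = mgL sinθ = (0.272)(10)(12.5)sin21.3° = 12.351 J
W_f = μ_k mg cosθ · L = (0.13)(0.272)(10)cos21.3°·12.5 = 4.118 J
½mv² = 12.351 − 4.118 = 8.2325 J
v = √(2 × 8.2325/0.272) = 7.780 m/s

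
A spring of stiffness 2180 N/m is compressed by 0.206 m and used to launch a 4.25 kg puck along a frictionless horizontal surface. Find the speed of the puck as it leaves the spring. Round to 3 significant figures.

Conservation of energy: ½kx² = ½mv²
v = x√(k/m) = 0.206 × √(2180/4.25) = 4.666 m/s

v = 4.67 m/s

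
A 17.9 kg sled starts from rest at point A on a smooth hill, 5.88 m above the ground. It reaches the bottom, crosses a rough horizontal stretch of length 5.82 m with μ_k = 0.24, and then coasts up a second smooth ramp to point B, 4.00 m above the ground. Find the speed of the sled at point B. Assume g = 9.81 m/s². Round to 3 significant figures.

Energy at A: mgh₁ = (17.9)(9.81)(5.88) = 1032.5 J
Friction loss: W_f = μ_k mg d = 245.3 J
At B: ½mv² + mgh₂ = mgh₁ − W_f
½mv² = 1032.5 − 245.3 − 702.40 = 84.849 J
v = √(2 × 84.849/17.9) = 3.079 m/s

v = 3.08 m/s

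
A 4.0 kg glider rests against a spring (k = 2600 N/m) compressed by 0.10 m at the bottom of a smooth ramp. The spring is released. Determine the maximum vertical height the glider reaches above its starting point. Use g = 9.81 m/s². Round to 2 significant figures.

Energy conservation from release to the highest point: ½kx² = mgh
h = kx²/(2mg) = (2600)(0.10)²/(2 × 4.0 × 9.81) = 0.3313 m

h = 0.33 m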